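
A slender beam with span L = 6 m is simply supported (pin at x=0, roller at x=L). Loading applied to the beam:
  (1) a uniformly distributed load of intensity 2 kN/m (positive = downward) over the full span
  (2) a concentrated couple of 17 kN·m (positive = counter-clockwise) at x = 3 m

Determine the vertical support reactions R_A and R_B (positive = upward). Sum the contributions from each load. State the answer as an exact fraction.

R_A = 53/6 kN, R_B = 19/6 kN

Load 1 — uniform load w=2 kN/m over full span:
  R_A = wL/2 = 2·6/2 = 6 kN
  R_B = wL/2 = 2·6/2 = 6 kN
Load 2 — applied couple M₀=17 kN·m at a=3 m (b=L-a=3):
  R_A = M₀/L = 17/6 kN
  R_B = -M₀/L = -17/6 kN
Superposition: R_A = 53/6 kN, R_B = 19/6 kN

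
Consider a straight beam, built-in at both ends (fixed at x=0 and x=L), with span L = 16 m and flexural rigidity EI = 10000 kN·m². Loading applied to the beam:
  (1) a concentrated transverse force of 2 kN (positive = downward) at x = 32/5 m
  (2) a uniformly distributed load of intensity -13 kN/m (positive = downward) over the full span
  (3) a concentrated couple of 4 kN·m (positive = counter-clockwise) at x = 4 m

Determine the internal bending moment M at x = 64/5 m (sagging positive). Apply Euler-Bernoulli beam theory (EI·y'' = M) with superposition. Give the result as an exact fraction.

M(64/5) = 79681/7500 kN·m

Load 1 — point force P=2 kN at a=32/5 m (b=L-a=48/5):
  M_1 = Pa²(a+3b)(L-x)/L³ - Pa²b/L²  [x>a] = 2·(32/5)²·((32/5)+3·(48/5))·(16-(64/5))/16³ - 2·(32/5)²·(48/5)/16² = -512/625 kN·m
Load 2 — uniform load w=-13 kN/m over full span:
  M_2 = wLx/2 - wL²/12 - wx²/2 = (-13)·16·(64/5)/2 - (-13)·16²/12 - (-13)·(64/5)²/2 = 832/75 kN·m
Load 3 — applied couple M₀=4 kN·m at a=4 m (b=L-a=12):
  M_3 = R_Ax - M_A - M₀  [x>a] with R_A=9/32, M_A=-3/4 = (9/32)·(64/5) - (-3/4) - 4 = 7/20 kN·m
Superposition: M = Σ M_i = 79681/7500 kN·m ≈ 10.624133 kN·m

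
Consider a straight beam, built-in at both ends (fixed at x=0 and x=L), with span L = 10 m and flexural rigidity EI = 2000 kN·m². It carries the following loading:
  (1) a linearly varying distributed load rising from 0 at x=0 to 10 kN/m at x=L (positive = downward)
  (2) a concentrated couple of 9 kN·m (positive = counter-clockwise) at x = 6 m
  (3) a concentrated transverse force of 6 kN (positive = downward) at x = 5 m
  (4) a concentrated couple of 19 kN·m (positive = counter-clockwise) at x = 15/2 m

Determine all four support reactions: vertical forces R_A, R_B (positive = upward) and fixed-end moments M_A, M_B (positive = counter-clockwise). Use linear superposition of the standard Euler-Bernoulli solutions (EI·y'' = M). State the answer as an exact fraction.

R_A = 42867/2000 kN, M_A = 59581/1200 kN·m, R_B = 69133/2000 kN, M_B = -23993/400 kN·m

Load 1 — triangular load w₀=10 kN/m (0→w₀ over full span):
  R_A = 3w₀L/20 = 3·10·10/20 = 15 kN
  M_A = w₀L²/30 = 10·10²/30 = 100/3 kN·m
  R_B = 7w₀L/20 = 7·10·10/20 = 35 kN
  M_B = -w₀L²/20 = -10·10²/20 = -50 kN·m
Load 2 — applied couple M₀=9 kN·m at a=6 m (b=L-a=4):
  R_A = 6M₀ab/L³ = 6·9·6·4/10³ = 162/125 kN
  M_A = M₀b(2a-b)/L² = 9·4·(2·6-4)/10² = 72/25 kN·m
  R_B = -6M₀ab/L³ = -6·9·6·4/10³ = -162/125 kN
  M_B = M₀a(2b-a)/L² = 9·6·(2·4-6)/10² = 27/25 kN·m
Load 3 — point force P=6 kN at a=5 m (b=L-a=5):
  R_A = Pb²(3a+b)/L³ = 6·5²·(3·5+5)/10³ = 3 kN
  M_A = Pab²/L² = 6·5·5²/10² = 15/2 kN·m
  R_B = Pa²(a+3b)/L³ = 6·5²·(5+3·5)/10³ = 3 kN
  M_B = -Pa²b/L² = -6·5²·5/10² = -15/2 kN·m
Load 4 — applied couple M₀=19 kN·m at a=15/2 m (b=L-a=5/2):
  R_A = 6M₀ab/L³ = 6·19·(15/2)·(5/2)/10³ = 171/80 kN
  M_A = M₀b(2a-b)/L² = 19·(5/2)·(2·(15/2)-(5/2))/10² = 95/16 kN·m
  R_B = -6M₀ab/L³ = -6·19·(15/2)·(5/2)/10³ = -171/80 kN
  M_B = M₀a(2b-a)/L² = 19·(15/2)·(2·(5/2)-(15/2))/10² = -57/16 kN·m
Superposition: R_A = 42867/2000 kN, M_A = 59581/1200 kN·m, R_B = 69133/2000 kN, M_B = -23993/400 kN·m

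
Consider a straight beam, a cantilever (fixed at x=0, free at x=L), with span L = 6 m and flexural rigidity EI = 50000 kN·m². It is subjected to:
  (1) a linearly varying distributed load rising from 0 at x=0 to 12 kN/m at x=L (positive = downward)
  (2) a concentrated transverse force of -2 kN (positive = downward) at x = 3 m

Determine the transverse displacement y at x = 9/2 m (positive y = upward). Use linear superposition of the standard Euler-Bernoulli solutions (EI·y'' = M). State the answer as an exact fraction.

y(9/2) = -582723/32000000 m

Load 1 — triangular load w₀=12 kN/m (0→w₀ over full span):
  y_1 = (w₀Lx³/12-w₀L²x²/6-w₀x⁵/(120L))/EI = (12·6·(9/2)³/12-12·6²·(9/2)²/6-12·(9/2)⁵/(120·6))/50000 = -602883/32000000 m
Load 2 — point force P=-2 kN at a=3 m (b=L-a=3):
  y_2 = -Pa²(3x-a)/(6EI)  [x>a] = -(-2)·3²·(3·(9/2)-3)/(6·50000) = 63/100000 m
Superposition: y = Σ y_i = -582723/32000000 m ≈ -0.018210 m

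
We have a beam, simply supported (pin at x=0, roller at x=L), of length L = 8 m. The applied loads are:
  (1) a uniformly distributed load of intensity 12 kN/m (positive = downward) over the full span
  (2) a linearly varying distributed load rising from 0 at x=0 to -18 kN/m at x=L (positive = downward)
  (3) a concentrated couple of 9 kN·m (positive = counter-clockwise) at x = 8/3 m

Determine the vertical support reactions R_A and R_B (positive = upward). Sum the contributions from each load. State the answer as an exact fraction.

Load 1 — uniform load w=12 kN/m over full span:
  R_A = wL/2 = 12·8/2 = 48 kN
  R_B = wL/2 = 12·8/2 = 48 kN
Load 2 — triangular load w₀=-18 kN/m (0→w₀ over full span):
  R_A = w₀L/6 = (-18)·8/6 = -24 kN
  R_B = w₀L/3 = (-18)·8/3 = -48 kN
Load 3 — applied couple M₀=9 kN·m at a=8/3 m (b=L-a=16/3):
  R_A = M₀/L = 9/8 kN
  R_B = -M₀/L = -9/8 kN
Superposition: R_A = 201/8 kN, R_B = -9/8 kN

R_A = 201/8 kN, R_B = -9/8 kN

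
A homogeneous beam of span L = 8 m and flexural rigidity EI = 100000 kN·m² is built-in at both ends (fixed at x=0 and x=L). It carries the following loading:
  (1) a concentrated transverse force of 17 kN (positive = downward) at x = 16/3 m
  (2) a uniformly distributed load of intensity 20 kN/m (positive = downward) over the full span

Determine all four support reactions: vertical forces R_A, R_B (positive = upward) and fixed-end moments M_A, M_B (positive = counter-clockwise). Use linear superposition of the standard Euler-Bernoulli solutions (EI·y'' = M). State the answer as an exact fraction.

R_A = 2279/27 kN, M_A = 3152/27 kN·m, R_B = 2500/27 kN, M_B = -3424/27 kN·m

Load 1 — point force P=17 kN at a=16/3 m (b=L-a=8/3):
  R_A = Pb²(3a+b)/L³ = 17·(8/3)²·(3·(16/3)+(8/3))/8³ = 119/27 kN
  M_A = Pab²/L² = 17·(16/3)·(8/3)²/8² = 272/27 kN·m
  R_B = Pa²(a+3b)/L³ = 17·(16/3)²·((16/3)+3·(8/3))/8³ = 340/27 kN
  M_B = -Pa²b/L² = -17·(16/3)²·(8/3)/8² = -544/27 kN·m
Load 2 — uniform load w=20 kN/m over full span:
  R_A = wL/2 = 20·8/2 = 80 kN
  M_A = wL²/12 = 20·8²/12 = 320/3 kN·m
  R_B = wL/2 = 20·8/2 = 80 kN
  M_B = -wL²/12 = -20·8²/12 = -320/3 kN·m
Superposition: R_A = 2279/27 kN, M_A = 3152/27 kN·m, R_B = 2500/27 kN, M_B = -3424/27 kN·m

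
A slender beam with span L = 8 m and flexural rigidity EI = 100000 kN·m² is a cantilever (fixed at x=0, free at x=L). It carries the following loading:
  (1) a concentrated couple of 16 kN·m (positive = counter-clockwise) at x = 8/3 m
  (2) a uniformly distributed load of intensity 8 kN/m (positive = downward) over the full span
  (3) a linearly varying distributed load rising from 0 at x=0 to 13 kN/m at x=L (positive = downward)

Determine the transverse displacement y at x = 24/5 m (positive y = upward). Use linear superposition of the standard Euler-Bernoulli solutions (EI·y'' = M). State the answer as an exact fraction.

Load 1 — applied couple M₀=16 kN·m at a=8/3 m (b=L-a=16/3):
  y_1 = M₀a(2x-a)/(2EI)  [x>a] = 16·(8/3)·(2·(24/5)-(8/3))/(2·100000) = 208/140625 m
Load 2 — uniform load w=8 kN/m over full span:
  y_2 = -wx²(x²-4Lx+6L²)/(24EI) = -8·(24/5)²·((24/5)²-4·8·(24/5)+6·8²)/(24·100000) = -38016/1953125 m
Load 3 — triangular load w₀=13 kN/m (0→w₀ over full span):
  y_3 = (w₀Lx³/12-w₀L²x²/6-w₀x⁵/(120L))/EI = (13·8·(24/5)³/12-13·8²·(24/5)²/6-13·(24/5)⁵/(120·8))/100000 = -1108848/48828125 m
Superposition: y = Σ y_i = -17883232/439453125 m ≈ -0.040694 m

y(24/5) = -17883232/439453125 m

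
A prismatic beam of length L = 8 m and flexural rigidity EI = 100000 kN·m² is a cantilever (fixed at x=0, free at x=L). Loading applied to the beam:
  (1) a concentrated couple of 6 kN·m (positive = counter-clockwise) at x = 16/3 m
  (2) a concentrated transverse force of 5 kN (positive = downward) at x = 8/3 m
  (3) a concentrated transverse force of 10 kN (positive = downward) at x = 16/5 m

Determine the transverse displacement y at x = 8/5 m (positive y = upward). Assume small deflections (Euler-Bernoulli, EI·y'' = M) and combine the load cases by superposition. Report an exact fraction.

y(8/5) = -94/234375 m

Load 1 — applied couple M₀=6 kN·m at a=16/3 m (b=L-a=8/3):
  y_1 = M₀x²/(2EI)  [x≤a] = 6·(8/5)²/(2·100000) = 6/78125 m
Load 2 — point force P=5 kN at a=8/3 m (b=L-a=16/3):
  y_2 = -Px²(3a-x)/(6EI)  [x≤a] = -5·(8/5)²·(3·(8/3)-(8/5))/(6·100000) = -32/234375 m
Load 3 — point force P=10 kN at a=16/5 m (b=L-a=24/5):
  y_3 = -Px²(3a-x)/(6EI)  [x≤a] = -10·(8/5)²·(3·(16/5)-(8/5))/(6·100000) = -16/46875 m
Superposition: y = Σ y_i = -94/234375 m ≈ -0.000401 m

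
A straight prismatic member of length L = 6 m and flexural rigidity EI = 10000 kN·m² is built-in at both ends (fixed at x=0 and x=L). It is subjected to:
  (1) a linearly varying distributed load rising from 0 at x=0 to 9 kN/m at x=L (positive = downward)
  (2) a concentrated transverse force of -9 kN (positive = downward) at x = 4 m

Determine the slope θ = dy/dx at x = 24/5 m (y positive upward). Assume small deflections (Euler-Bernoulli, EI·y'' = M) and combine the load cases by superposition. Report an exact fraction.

θ(24/5) = 273/781250 rad

Load 1 — triangular load w₀=9 kN/m (0→w₀ over full span):
  θ_1 = -w₀(2x(L-x)(L-2x)(x+2L)+x²(L-x)²)/(120LEI) = -9·(2·(24/5)·(6-(24/5))·(6-2·(24/5))·((24/5)+2·6)+(24/5)²·(6-(24/5))²)/(120·6·10000) = 324/390625 rad
Load 2 — point force P=-9 kN at a=4 m (b=L-a=2):
  θ_2 = Pa²(L-x)(2bL-(3b+a)(L-x))/(2L³EI)  [x>a] = (-9)·4²·(6-(24/5))·(2·2·6-(3·2+4)·(6-(24/5)))/(2·6³·10000) = -3/6250 rad
Superposition: θ = Σ θ_i = 273/781250 rad ≈ 0.000349 rad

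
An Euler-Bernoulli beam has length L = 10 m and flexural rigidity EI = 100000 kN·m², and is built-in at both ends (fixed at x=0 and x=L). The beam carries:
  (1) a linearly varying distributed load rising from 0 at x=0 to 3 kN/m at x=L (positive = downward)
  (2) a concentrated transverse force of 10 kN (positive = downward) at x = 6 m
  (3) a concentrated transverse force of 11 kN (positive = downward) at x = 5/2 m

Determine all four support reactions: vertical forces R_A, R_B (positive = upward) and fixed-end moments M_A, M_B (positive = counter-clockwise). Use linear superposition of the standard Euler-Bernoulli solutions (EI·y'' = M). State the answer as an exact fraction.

R_A = 13841/800 kN, M_A = 5611/160 kN·m, R_B = 14959/800 kN, M_B = -5529/160 kN·m

Load 1 — triangular load w₀=3 kN/m (0→w₀ over full span):
  R_A = 3w₀L/20 = 3·3·10/20 = 9/2 kN
  M_A = w₀L²/30 = 3·10²/30 = 10 kN·m
  R_B = 7w₀L/20 = 7·3·10/20 = 21/2 kN
  M_B = -w₀L²/20 = -3·10²/20 = -15 kN·m
Load 2 — point force P=10 kN at a=6 m (b=L-a=4):
  R_A = Pb²(3a+b)/L³ = 10·4²·(3·6+4)/10³ = 88/25 kN
  M_A = Pab²/L² = 10·6·4²/10² = 48/5 kN·m
  R_B = Pa²(a+3b)/L³ = 10·6²·(6+3·4)/10³ = 162/25 kN
  M_B = -Pa²b/L² = -10·6²·4/10² = -72/5 kN·m
Load 3 — point force P=11 kN at a=5/2 m (b=L-a=15/2):
  R_A = Pb²(3a+b)/L³ = 11·(15/2)²·(3·(5/2)+(15/2))/10³ = 297/32 kN
  M_A = Pab²/L² = 11·(5/2)·(15/2)²/10² = 495/32 kN·m
  R_B = Pa²(a+3b)/L³ = 11·(5/2)²·((5/2)+3·(15/2))/10³ = 55/32 kN
  M_B = -Pa²b/L² = -11·(5/2)²·(15/2)/10² = -165/32 kN·m
Superposition: R_A = 13841/800 kN, M_A = 5611/160 kN·m, R_B = 14959/800 kN, M_B = -5529/160 kN·m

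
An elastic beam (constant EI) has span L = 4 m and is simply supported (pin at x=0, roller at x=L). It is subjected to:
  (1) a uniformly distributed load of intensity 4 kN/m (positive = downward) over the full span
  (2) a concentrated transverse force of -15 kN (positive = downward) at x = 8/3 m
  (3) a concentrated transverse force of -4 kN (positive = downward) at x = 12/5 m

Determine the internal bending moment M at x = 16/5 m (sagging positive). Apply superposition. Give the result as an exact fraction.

M(16/5) = -24/5 kN·m

Load 1 — uniform load w=4 kN/m over full span:
  M_1 = wx(L-x)/2 = 4·(16/5)·(4-(16/5))/2 = 128/25 kN·m
Load 2 — point force P=-15 kN at a=8/3 m (b=L-a=4/3):
  M_2 = Pa(L-x)/L  [x>a] = (-15)·(8/3)·(4-(16/5))/4 = -8 kN·m
Load 3 — point force P=-4 kN at a=12/5 m (b=L-a=8/5):
  M_3 = Pa(L-x)/L  [x>a] = (-4)·(12/5)·(4-(16/5))/4 = -48/25 kN·m
Superposition: M = Σ M_i = -24/5 kN·m ≈ -4.800000 kN·m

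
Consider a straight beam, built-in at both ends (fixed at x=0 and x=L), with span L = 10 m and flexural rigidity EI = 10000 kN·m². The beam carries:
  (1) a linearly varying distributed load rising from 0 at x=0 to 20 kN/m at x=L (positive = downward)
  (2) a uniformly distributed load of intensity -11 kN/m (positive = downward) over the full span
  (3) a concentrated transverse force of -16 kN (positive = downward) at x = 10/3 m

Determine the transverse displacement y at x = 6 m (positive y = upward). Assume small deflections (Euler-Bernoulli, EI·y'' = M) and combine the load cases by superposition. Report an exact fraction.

Load 1 — triangular load w₀=20 kN/m (0→w₀ over full span):
  y_1 = -w₀x²(L-x)²(x+2L)/(120LEI) = -20·6²·(10-6)²·(6+2·10)/(120·10·10000) = -78/3125 m
Load 2 — uniform load w=-11 kN/m over full span:
  y_2 = -wx²(L-x)²/(24EI) = -(-11)·6²·(10-6)²/(24·10000) = 33/1250 m
Load 3 — point force P=-16 kN at a=10/3 m (b=L-a=20/3):
  y_3 = -Pa²(L-x)²(3bL-(3b+a)(L-x))/(6L³EI)  [x>a] = -(-16)·(10/3)²·(10-6)²·(3·(20/3)·10-(3·(20/3)+(10/3))·(10-6))/(6·10³·10000) = 256/50625 m
Superposition: y = Σ y_i = 3289/506250 m ≈ 0.006497 m

y(6) = 3289/506250 m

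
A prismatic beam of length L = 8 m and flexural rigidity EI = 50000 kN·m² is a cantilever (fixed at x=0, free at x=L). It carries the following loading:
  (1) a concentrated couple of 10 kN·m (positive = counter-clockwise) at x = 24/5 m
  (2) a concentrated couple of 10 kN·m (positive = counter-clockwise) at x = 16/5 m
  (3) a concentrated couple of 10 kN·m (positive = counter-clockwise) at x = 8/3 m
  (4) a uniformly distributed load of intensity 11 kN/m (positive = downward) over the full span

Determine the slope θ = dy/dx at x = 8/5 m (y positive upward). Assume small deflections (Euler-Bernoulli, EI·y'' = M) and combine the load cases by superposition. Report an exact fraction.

θ(8/5) = -9611/1171875 rad

Load 1 — applied couple M₀=10 kN·m at a=24/5 m (b=L-a=16/5):
  θ_1 = M₀x/EI  [x≤a] = 10·(8/5)/50000 = 1/3125 rad
Load 2 — applied couple M₀=10 kN·m at a=16/5 m (b=L-a=24/5):
  θ_2 = M₀x/EI  [x≤a] = 10·(8/5)/50000 = 1/3125 rad
Load 3 — applied couple M₀=10 kN·m at a=8/3 m (b=L-a=16/3):
  θ_3 = M₀x/EI  [x≤a] = 10·(8/5)/50000 = 1/3125 rad
Load 4 — uniform load w=11 kN/m over full span:
  θ_4 = -wx(x²-3Lx+3L²)/(6EI) = -11·(8/5)·((8/5)²-3·8·(8/5)+3·8²)/(6·50000) = -10736/1171875 rad
Superposition: θ = Σ θ_i = -9611/1171875 rad ≈ -0.008201 rad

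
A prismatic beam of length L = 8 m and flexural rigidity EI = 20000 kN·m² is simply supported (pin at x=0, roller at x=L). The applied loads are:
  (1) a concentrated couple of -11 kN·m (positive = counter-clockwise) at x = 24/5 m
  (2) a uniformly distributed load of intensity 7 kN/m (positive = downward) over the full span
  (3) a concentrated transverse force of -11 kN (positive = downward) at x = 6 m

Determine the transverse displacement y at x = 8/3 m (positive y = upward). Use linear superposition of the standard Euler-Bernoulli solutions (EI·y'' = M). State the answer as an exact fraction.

Load 1 — applied couple M₀=-11 kN·m at a=24/5 m (b=L-a=16/5):
  y_1 = (M₀x³/(6L)+C₁x)/EI  [x≤a] with C₁=M₀(3b²-L²)/(6L)=572/75 = ((-11)·(8/3)³/(6·8)+(572/75)·(8/3))/20000 = 1012/1265625 m
Load 2 — uniform load w=7 kN/m over full span:
  y_2 = -wx(L³-2Lx²+x³)/(24EI) = -7·(8/3)·(8³-2·8·(8/3)²+(8/3)³)/(24·20000) = -2464/151875 m
Load 3 — point force P=-11 kN at a=6 m (b=L-a=2):
  y_3 = -Pbx(L²-b²-x²)/(6LEI)  [x≤a] = -(-11)·2·(8/3)·(8²-2²-(8/3)²)/(6·8·20000) = 1309/405000 m
Superposition: y = Σ y_i = -370337/30375000 m ≈ -0.012192 m

y(8/3) = -370337/30375000 m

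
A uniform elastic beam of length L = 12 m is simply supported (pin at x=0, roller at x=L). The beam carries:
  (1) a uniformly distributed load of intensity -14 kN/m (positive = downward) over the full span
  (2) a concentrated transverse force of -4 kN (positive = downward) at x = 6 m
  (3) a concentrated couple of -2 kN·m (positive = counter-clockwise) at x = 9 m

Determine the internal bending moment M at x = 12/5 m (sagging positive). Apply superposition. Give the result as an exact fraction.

M(12/5) = -4162/25 kN·m

Load 1 — uniform load w=-14 kN/m over full span:
  M_1 = wx(L-x)/2 = (-14)·(12/5)·(12-(12/5))/2 = -4032/25 kN·m
Load 2 — point force P=-4 kN at a=6 m (b=L-a=6):
  M_2 = Pbx/L  [x≤a] = (-4)·6·(12/5)/12 = -24/5 kN·m
Load 3 — applied couple M₀=-2 kN·m at a=9 m (b=L-a=3):
  M_3 = M₀x/L  [x≤a] = (-2)·(12/5)/12 = -2/5 kN·m
Superposition: M = Σ M_i = -4162/25 kN·m ≈ -166.480000 kN·m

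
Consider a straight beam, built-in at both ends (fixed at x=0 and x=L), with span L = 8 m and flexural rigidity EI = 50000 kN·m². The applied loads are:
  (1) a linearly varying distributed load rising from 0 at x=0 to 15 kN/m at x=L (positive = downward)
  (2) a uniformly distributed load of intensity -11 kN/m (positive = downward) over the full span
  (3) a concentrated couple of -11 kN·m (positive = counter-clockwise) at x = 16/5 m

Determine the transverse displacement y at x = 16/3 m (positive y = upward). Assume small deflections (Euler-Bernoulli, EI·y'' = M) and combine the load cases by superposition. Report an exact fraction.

Load 1 — triangular load w₀=15 kN/m (0→w₀ over full span):
  y_1 = -w₀x²(L-x)²(x+2L)/(120LEI) = -15·(16/3)²·(8-(16/3))²·((16/3)+2·8)/(120·8·50000) = -1024/759375 m
Load 2 — uniform load w=-11 kN/m over full span:
  y_2 = -wx²(L-x)²/(24EI) = -(-11)·(16/3)²·(8-(16/3))²/(24·50000) = 1408/759375 m
Load 3 — applied couple M₀=-11 kN·m at a=16/5 m (b=L-a=24/5):
  y_3 = (R_Ax³/6 - M_Ax²/2 - M₀(x-a)²/2)/EI  [x>a] with R_A=-99/50, M_A=-33/25 = ((-99/50)·(16/3)³/6 - (-33/25)·(16/3)²/2 - (-11)·((16/3)-(16/5))²/2)/50000 = -88/703125 m
Superposition: y = Σ y_i = 2408/6328125 m ≈ 0.000381 m

y(16/3) = 2408/6328125 m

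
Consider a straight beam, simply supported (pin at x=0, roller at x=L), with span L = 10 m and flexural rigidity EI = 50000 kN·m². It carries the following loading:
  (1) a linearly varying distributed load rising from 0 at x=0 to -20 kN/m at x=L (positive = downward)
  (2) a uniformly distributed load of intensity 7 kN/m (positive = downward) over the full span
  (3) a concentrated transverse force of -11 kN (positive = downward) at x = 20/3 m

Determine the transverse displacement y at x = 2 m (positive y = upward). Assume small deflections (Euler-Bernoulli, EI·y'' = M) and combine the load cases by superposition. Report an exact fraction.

Load 1 — triangular load w₀=-20 kN/m (0→w₀ over full span):
  y_1 = -w₀x(7L⁴-10L²x²+3x⁴)/(360LEI) = -(-20)·2·(7·10⁴-10·10²·2²+3·2⁴)/(360·10·50000) = 688/46875 m
Load 2 — uniform load w=7 kN/m over full span:
  y_2 = -wx(L³-2Lx²+x³)/(24EI) = -7·2·(10³-2·10·2²+2³)/(24·50000) = -203/18750 m
Load 3 — point force P=-11 kN at a=20/3 m (b=L-a=10/3):
  y_3 = -Pbx(L²-b²-x²)/(6LEI)  [x≤a] = -(-11)·(10/3)·2·(10²-(10/3)²-2²)/(6·10·50000) = 2101/1012500 m
Superposition: y = Σ y_i = 29999/5062500 m ≈ 0.005926 m

y(2) = 29999/5062500 m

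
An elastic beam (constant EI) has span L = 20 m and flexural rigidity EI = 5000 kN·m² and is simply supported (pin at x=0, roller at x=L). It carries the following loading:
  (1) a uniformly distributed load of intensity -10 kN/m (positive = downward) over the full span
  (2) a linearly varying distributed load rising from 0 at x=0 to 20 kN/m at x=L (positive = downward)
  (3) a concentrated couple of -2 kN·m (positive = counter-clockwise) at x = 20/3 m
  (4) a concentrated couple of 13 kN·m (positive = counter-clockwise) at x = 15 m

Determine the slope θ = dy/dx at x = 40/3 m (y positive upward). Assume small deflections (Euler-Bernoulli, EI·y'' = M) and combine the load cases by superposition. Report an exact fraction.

θ(40/3) = -31961/1944000 rad

Load 1 — uniform load w=-10 kN/m over full span:
  θ_1 = -w(L³-6Lx²+4x³)/(24EI) = -(-10)·(20³-6·20·(40/3)²+4·(40/3)³)/(24·5000) = -26/81 rad
Load 2 — triangular load w₀=20 kN/m (0→w₀ over full span):
  θ_2 = -w₀(7L⁴-30L²x²+15x⁴)/(360LEI) = -20·(7·20⁴-30·20²·(40/3)²+15·(40/3)⁴)/(360·20·5000) = 364/1215 rad
Load 3 — applied couple M₀=-2 kN·m at a=20/3 m (b=L-a=40/3):
  θ_3 = (M₀x²/(2L)-M₀(x-a)+C₁)/EI  [x>a] with C₁=M₀(3b²-L²)/(6L)=-20/9 = ((-2)·(40/3)²/(2·20)-(-2)·((40/3)-(20/3))+(-20/9))/5000 = 1/2250 rad
Load 4 — applied couple M₀=13 kN·m at a=15 m (b=L-a=5):
  θ_4 = (M₀x²/(2L)+C₁)/EI  [x≤a] with C₁=M₀(3b²-L²)/(6L)=-845/24 = (13·(40/3)²/(2·20)+(-845/24))/5000 = 13/2880 rad
Superposition: θ = Σ θ_i = -31961/1944000 rad ≈ -0.016441 rad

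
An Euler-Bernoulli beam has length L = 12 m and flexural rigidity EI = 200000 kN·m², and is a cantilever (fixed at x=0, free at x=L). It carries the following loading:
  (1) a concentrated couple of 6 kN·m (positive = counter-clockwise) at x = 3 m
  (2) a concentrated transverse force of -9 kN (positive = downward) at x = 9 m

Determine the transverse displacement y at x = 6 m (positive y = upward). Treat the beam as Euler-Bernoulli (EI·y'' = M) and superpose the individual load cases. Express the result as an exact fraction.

y(6) = 243/40000 m

Load 1 — applied couple M₀=6 kN·m at a=3 m (b=L-a=9):
  y_1 = M₀a(2x-a)/(2EI)  [x>a] = 6·3·(2·6-3)/(2·200000) = 81/200000 m
Load 2 — point force P=-9 kN at a=9 m (b=L-a=3):
  y_2 = -Px²(3a-x)/(6EI)  [x≤a] = -(-9)·6²·(3·9-6)/(6·200000) = 567/100000 m
Superposition: y = Σ y_i = 243/40000 m ≈ 0.006075 m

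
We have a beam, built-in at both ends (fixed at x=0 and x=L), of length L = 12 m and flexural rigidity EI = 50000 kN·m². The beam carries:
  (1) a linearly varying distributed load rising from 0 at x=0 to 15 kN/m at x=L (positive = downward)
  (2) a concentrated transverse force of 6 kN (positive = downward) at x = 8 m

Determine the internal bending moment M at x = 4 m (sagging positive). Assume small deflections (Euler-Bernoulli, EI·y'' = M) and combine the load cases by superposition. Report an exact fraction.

M(4) = 212/9 kN·m

Load 1 — triangular load w₀=15 kN/m (0→w₀ over full span):
  M_1 = 3w₀Lx/20 - w₀L²/30 - w₀x³/(6L) = 3·15·12·4/20 - 15·12²/30 - 15·4³/(6·12) = 68/3 kN·m
Load 2 — point force P=6 kN at a=8 m (b=L-a=4):
  M_2 = Pb²(3a+b)x/L³ - Pab²/L²  [x≤a] = 6·4²·(3·8+4)·4/12³ - 6·8·4²/12² = 8/9 kN·m
Superposition: M = Σ M_i = 212/9 kN·m ≈ 23.555556 kN·m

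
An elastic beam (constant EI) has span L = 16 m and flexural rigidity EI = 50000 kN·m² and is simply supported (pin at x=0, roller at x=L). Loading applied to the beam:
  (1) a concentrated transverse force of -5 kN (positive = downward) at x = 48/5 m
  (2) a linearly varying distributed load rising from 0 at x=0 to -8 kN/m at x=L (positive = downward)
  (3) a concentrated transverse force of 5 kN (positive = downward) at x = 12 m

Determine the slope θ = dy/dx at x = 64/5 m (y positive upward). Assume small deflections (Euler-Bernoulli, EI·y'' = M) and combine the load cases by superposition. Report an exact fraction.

θ(64/5) = -1594661/140625000 rad

Load 1 — point force P=-5 kN at a=48/5 m (b=L-a=32/5):
  θ_1 = -Pa(2L²-6Lx+3x²+a²)/(6LEI)  [x>a] = -(-5)·(48/5)·(2·16²-6·16·(64/5)+3·(64/5)²+(48/5)²)/(6·16·50000) = -104/78125 rad
Load 2 — triangular load w₀=-8 kN/m (0→w₀ over full span):
  θ_2 = -w₀(7L⁴-30L²x²+15x⁴)/(360LEI) = -(-8)·(7·16⁴-30·16²·(64/5)²+15·(64/5)⁴)/(360·16·50000) = -193792/17578125 rad
Load 3 — point force P=5 kN at a=12 m (b=L-a=4):
  θ_3 = -Pa(2L²-6Lx+3x²+a²)/(6LEI)  [x>a] = -5·12·(2·16²-6·16·(64/5)+3·(64/5)²+12²)/(6·16·50000) = 127/125000 rad
Superposition: θ = Σ θ_i = -1594661/140625000 rad ≈ -0.011340 rad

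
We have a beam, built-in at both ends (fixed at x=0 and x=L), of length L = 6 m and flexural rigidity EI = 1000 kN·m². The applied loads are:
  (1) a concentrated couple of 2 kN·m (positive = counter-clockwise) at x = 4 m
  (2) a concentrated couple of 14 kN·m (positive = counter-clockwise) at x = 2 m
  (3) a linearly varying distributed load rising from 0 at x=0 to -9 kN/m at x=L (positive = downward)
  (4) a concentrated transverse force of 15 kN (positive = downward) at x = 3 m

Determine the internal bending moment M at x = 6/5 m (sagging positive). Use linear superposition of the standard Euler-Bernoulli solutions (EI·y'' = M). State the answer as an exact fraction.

Load 1 — applied couple M₀=2 kN·m at a=4 m (b=L-a=2):
  M_1 = R_Ax - M_A  [x≤a] with R_A=4/9, M_A=2/3 = (4/9)·(6/5) - (2/3) = -2/15 kN·m
Load 2 — applied couple M₀=14 kN·m at a=2 m (b=L-a=4):
  M_2 = R_Ax - M_A  [x≤a] with R_A=28/9, M_A=0 = (28/9)·(6/5) - 0 = 56/15 kN·m
Load 3 — triangular load w₀=-9 kN/m (0→w₀ over full span):
  M_3 = 3w₀Lx/20 - w₀L²/30 - w₀x³/(6L) = 3·(-9)·6·(6/5)/20 - (-9)·6²/30 - (-9)·(6/5)³/(6·6) = 189/125 kN·m
Load 4 — point force P=15 kN at a=3 m (b=L-a=3):
  M_4 = Pb²(3a+b)x/L³ - Pab²/L²  [x≤a] = 15·3²·(3·3+3)·(6/5)/6³ - 15·3·3²/6² = -9/4 kN·m
Superposition: M = Σ M_i = 1431/500 kN·m ≈ 2.862000 kN·m

M(6/5) = 1431/500 kN·m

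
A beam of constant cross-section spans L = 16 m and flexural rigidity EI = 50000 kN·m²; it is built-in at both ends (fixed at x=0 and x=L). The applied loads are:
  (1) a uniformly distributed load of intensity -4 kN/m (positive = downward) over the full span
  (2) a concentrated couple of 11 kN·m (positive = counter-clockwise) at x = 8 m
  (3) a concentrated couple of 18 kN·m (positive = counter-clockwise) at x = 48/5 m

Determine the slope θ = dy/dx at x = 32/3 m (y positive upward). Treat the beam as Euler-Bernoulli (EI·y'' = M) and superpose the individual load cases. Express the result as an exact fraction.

θ(32/3) = -11342/6328125 rad

Load 1 — uniform load w=-4 kN/m over full span:
  θ_1 = -wx(L-x)(L-2x)/(12EI) = -(-4)·(32/3)·(16-(32/3))·(16-2·(32/3))/(12·50000) = -512/253125 rad
Load 2 — applied couple M₀=11 kN·m at a=8 m (b=L-a=8):
  θ_2 = (R_Ax²/2 - M_Ax - M₀(x-a))/EI  [x>a] with R_A=33/32, M_A=11/4 = ((33/32)·(32/3)²/2 - (11/4)·(32/3) - 11·((32/3)-8))/50000 = 0 rad
Load 3 — applied couple M₀=18 kN·m at a=48/5 m (b=L-a=32/5):
  θ_3 = (R_Ax²/2 - M_Ax - M₀(x-a))/EI  [x>a] with R_A=81/50, M_A=144/25 = ((81/50)·(32/3)²/2 - (144/25)·(32/3) - 18·((32/3)-(48/5)))/50000 = 18/78125 rad
Superposition: θ = Σ θ_i = -11342/6328125 rad ≈ -0.001792 rad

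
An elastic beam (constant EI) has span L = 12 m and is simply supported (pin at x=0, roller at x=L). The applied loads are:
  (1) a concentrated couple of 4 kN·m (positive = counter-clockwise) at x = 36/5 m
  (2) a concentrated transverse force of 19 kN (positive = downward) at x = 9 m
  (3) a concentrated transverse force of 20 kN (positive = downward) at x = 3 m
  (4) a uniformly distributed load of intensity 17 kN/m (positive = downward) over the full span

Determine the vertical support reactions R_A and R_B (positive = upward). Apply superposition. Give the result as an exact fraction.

Load 1 — applied couple M₀=4 kN·m at a=36/5 m (b=L-a=24/5):
  R_A = M₀/L = 4/12 = 1/3 kN
  R_B = -M₀/L = -4/12 = -1/3 kN
Load 2 — point force P=19 kN at a=9 m (b=L-a=3):
  R_A = Pb/L = 19·3/12 = 19/4 kN
  R_B = Pa/L = 19·9/12 = 57/4 kN
Load 3 — point force P=20 kN at a=3 m (b=L-a=9):
  R_A = Pb/L = 20·9/12 = 15 kN
  R_B = Pa/L = 20·3/12 = 5 kN
Load 4 — uniform load w=17 kN/m over full span:
  R_A = wL/2 = 17·12/2 = 102 kN
  R_B = wL/2 = 17·12/2 = 102 kN
Superposition: R_A = 1465/12 kN, R_B = 1451/12 kN

R_A = 1465/12 kN, R_B = 1451/12 kN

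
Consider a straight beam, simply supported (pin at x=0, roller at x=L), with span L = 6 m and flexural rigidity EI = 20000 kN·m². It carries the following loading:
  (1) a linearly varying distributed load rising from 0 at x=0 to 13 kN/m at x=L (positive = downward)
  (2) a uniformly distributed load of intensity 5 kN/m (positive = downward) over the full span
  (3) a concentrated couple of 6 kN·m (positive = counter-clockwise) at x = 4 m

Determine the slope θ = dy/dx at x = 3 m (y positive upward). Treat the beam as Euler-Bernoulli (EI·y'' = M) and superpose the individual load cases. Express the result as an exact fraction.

θ(3) = -233/1600000 rad

Load 1 — triangular load w₀=13 kN/m (0→w₀ over full span):
  θ_1 = -w₀(7L⁴-30L²x²+15x⁴)/(360LEI) = -13·(7·6⁴-30·6²·3²+15·3⁴)/(360·6·20000) = -273/1600000 rad
Load 2 — uniform load w=5 kN/m over full span:
  θ_2 = -w(L³-6Lx²+4x³)/(24EI) = -5·(6³-6·6·3²+4·3³)/(24·20000) = 0 rad
Load 3 — applied couple M₀=6 kN·m at a=4 m (b=L-a=2):
  θ_3 = (M₀x²/(2L)+C₁)/EI  [x≤a] with C₁=M₀(3b²-L²)/(6L)=-4 = (6·3²/(2·6)+(-4))/20000 = 1/40000 rad
Superposition: θ = Σ θ_i = -233/1600000 rad ≈ -0.000146 rad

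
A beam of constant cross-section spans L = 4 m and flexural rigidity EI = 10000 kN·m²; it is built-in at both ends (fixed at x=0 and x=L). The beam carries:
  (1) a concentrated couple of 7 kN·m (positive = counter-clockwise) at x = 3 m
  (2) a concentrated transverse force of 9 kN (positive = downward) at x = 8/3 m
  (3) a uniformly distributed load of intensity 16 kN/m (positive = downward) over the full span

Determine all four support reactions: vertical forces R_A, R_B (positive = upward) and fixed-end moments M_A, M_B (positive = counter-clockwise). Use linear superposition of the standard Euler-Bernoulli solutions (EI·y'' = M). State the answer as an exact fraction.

R_A = 3485/96 kN, M_A = 419/16 kN·m, R_B = 3523/96 kN, M_B = -1343/48 kN·m

Load 1 — applied couple M₀=7 kN·m at a=3 m (b=L-a=1):
  R_A = 6M₀ab/L³ = 6·7·3·1/4³ = 63/32 kN
  M_A = M₀b(2a-b)/L² = 7·1·(2·3-1)/4² = 35/16 kN·m
  R_B = -6M₀ab/L³ = -6·7·3·1/4³ = -63/32 kN
  M_B = M₀a(2b-a)/L² = 7·3·(2·1-3)/4² = -21/16 kN·m
Load 2 — point force P=9 kN at a=8/3 m (b=L-a=4/3):
  R_A = Pb²(3a+b)/L³ = 9·(4/3)²·(3·(8/3)+(4/3))/4³ = 7/3 kN
  M_A = Pab²/L² = 9·(8/3)·(4/3)²/4² = 8/3 kN·m
  R_B = Pa²(a+3b)/L³ = 9·(8/3)²·((8/3)+3·(4/3))/4³ = 20/3 kN
  M_B = -Pa²b/L² = -9·(8/3)²·(4/3)/4² = -16/3 kN·m
Load 3 — uniform load w=16 kN/m over full span:
  R_A = wL/2 = 16·4/2 = 32 kN
  M_A = wL²/12 = 16·4²/12 = 64/3 kN·m
  R_B = wL/2 = 16·4/2 = 32 kN
  M_B = -wL²/12 = -16·4²/12 = -64/3 kN·m
Superposition: R_A = 3485/96 kN, M_A = 419/16 kN·m, R_B = 3523/96 kN, M_B = -1343/48 kN·m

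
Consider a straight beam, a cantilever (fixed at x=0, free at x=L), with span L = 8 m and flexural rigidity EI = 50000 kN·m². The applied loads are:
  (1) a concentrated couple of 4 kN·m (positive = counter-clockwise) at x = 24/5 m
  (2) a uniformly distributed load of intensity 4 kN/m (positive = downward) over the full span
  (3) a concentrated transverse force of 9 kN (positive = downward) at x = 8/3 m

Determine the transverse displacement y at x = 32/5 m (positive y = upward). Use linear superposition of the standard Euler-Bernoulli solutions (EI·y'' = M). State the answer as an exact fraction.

y(32/5) = -563384/17578125 m

Load 1 — applied couple M₀=4 kN·m at a=24/5 m (b=L-a=16/5):
  y_1 = M₀a(2x-a)/(2EI)  [x>a] = 4·(24/5)·(2·(32/5)-(24/5))/(2·50000) = 24/15625 m
Load 2 — uniform load w=4 kN/m over full span:
  y_2 = -wx²(x²-4Lx+6L²)/(24EI) = -4·(32/5)²·((32/5)²-4·8·(32/5)+6·8²)/(24·50000) = -176128/5859375 m
Load 3 — point force P=9 kN at a=8/3 m (b=L-a=16/3):
  y_3 = -Pa²(3x-a)/(6EI)  [x>a] = -9·(8/3)²·(3·(32/5)-(8/3))/(6·50000) = -496/140625 m
Superposition: y = Σ y_i = -563384/17578125 m ≈ -0.032050 m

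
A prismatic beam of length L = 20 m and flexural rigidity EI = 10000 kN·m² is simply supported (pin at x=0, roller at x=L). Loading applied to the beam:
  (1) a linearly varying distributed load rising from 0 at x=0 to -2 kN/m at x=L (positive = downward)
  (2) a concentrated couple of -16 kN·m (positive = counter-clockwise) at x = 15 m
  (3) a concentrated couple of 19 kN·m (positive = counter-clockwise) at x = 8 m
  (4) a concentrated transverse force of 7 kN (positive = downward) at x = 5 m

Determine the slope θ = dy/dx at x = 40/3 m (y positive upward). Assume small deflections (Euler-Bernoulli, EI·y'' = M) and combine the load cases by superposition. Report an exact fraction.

θ(40/3) = -1155787/97200000 rad

Load 1 — triangular load w₀=-2 kN/m (0→w₀ over full span):
  θ_1 = -w₀(7L⁴-30L²x²+15x⁴)/(360LEI) = -(-2)·(7·20⁴-30·20²·(40/3)²+15·(40/3)⁴)/(360·20·10000) = -91/6075 rad
Load 2 — applied couple M₀=-16 kN·m at a=15 m (b=L-a=5):
  θ_2 = (M₀x²/(2L)+C₁)/EI  [x≤a] with C₁=M₀(3b²-L²)/(6L)=130/3 = ((-16)·(40/3)²/(2·20)+(130/3))/10000 = -1/360 rad
Load 3 — applied couple M₀=19 kN·m at a=8 m (b=L-a=12):
  θ_3 = (M₀x²/(2L)-M₀(x-a)+C₁)/EI  [x>a] with C₁=M₀(3b²-L²)/(6L)=76/15 = (19·(40/3)²/(2·20)-19·((40/3)-8)+(76/15))/10000 = -133/112500 rad
Load 4 — point force P=7 kN at a=5 m (b=L-a=15):
  θ_4 = -Pa(2L²-6Lx+3x²+a²)/(6LEI)  [x>a] = -7·5·(2·20²-6·20·(40/3)+3·(40/3)²+5²)/(6·20·10000) = 203/28800 rad
Superposition: θ = Σ θ_i = -1155787/97200000 rad ≈ -0.011891 rad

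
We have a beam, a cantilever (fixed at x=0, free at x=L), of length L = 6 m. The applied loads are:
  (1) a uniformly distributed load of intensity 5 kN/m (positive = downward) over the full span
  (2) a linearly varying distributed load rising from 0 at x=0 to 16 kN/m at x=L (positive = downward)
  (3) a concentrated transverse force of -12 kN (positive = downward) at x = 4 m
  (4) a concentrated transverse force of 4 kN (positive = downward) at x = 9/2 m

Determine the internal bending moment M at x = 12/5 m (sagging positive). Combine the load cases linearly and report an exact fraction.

Load 1 — uniform load w=5 kN/m over full span:
  M_1 = -w(L-x)²/2 = -5·(6-(12/5))²/2 = -162/5 kN·m
Load 2 — triangular load w₀=16 kN/m (0→w₀ over full span):
  M_2 = w₀Lx/2 - w₀L²/3 - w₀x³/(6L) = 16·6·(12/5)/2 - 16·6²/3 - 16·(12/5)³/(6·6) = -10368/125 kN·m
Load 3 — point force P=-12 kN at a=4 m (b=L-a=2):
  M_3 = -P(a-x)  [x≤a] = -(-12)·(4-(12/5)) = 96/5 kN·m
Load 4 — point force P=4 kN at a=9/2 m (b=L-a=3/2):
  M_4 = -P(a-x)  [x≤a] = -4·((9/2)-(12/5)) = -42/5 kN·m
Superposition: M = Σ M_i = -13068/125 kN·m ≈ -104.544000 kN·m

M(12/5) = -13068/125 kN·m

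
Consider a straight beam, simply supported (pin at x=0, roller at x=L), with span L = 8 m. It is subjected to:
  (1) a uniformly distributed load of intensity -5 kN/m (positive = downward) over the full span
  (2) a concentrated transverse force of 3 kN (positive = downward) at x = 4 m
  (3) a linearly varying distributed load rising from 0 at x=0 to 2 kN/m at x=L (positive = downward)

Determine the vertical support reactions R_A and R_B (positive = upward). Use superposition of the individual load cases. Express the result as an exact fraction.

Load 1 — uniform load w=-5 kN/m over full span:
  R_A = wL/2 = (-5)·8/2 = -20 kN
  R_B = wL/2 = (-5)·8/2 = -20 kN
Load 2 — point force P=3 kN at a=4 m (b=L-a=4):
  R_A = Pb/L = 3·4/8 = 3/2 kN
  R_B = Pa/L = 3·4/8 = 3/2 kN
Load 3 — triangular load w₀=2 kN/m (0→w₀ over full span):
  R_A = w₀L/6 = 2·8/6 = 8/3 kN
  R_B = w₀L/3 = 2·8/3 = 16/3 kN
Superposition: R_A = -95/6 kN, R_B = -79/6 kN

R_A = -95/6 kN, R_B = -79/6 kN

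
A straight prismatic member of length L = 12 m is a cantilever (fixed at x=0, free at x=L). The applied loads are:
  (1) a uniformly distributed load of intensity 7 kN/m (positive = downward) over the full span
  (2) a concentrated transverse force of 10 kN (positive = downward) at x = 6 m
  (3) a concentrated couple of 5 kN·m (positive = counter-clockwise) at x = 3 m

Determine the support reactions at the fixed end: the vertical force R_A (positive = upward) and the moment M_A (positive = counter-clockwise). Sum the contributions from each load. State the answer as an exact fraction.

R_A = 94 kN, M_A = 559 kN·m

Load 1 — uniform load w=7 kN/m over full span:
  R_A = wL = 7·12 = 84 kN
  M_A = wL²/2 = 7·12²/2 = 504 kN·m
Load 2 — point force P=10 kN at a=6 m (b=L-a=6):
  R_A = P = 10 kN
  M_A = Pa = 10·6 = 60 kN·m
Load 3 — applied couple M₀=5 kN·m at a=3 m (b=L-a=9):
  R_A = 0 kN
  M_A = -M₀ = -5 kN·m
Superposition: R_A = 94 kN, M_A = 559 kN·m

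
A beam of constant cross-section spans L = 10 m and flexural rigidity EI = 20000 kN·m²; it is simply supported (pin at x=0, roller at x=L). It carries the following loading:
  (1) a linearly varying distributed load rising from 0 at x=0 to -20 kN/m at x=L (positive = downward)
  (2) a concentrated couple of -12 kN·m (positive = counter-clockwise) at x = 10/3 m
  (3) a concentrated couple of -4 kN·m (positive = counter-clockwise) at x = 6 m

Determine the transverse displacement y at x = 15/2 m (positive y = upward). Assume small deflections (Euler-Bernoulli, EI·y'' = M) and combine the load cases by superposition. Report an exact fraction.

Load 1 — triangular load w₀=-20 kN/m (0→w₀ over full span):
  y_1 = -w₀x(7L⁴-10L²x²+3x⁴)/(360LEI) = -(-20)·(15/2)·(7·10⁴-10·10²·(15/2)²+3·(15/2)⁴)/(360·10·20000) = 595/12288 m
Load 2 — applied couple M₀=-12 kN·m at a=10/3 m (b=L-a=20/3):
  y_2 = (M₀x³/(6L)-M₀(x-a)²/2+C₁x)/EI  [x>a] with C₁=M₀(3b²-L²)/(6L)=-20/3 = ((-12)·(15/2)³/(6·10)-(-12)·((15/2)-(10/3))²/2+(-20/3)·(15/2))/20000 = -29/19200 m
Load 3 — applied couple M₀=-4 kN·m at a=6 m (b=L-a=4):
  y_3 = (M₀x³/(6L)-M₀(x-a)²/2+C₁x)/EI  [x>a] with C₁=M₀(3b²-L²)/(6L)=52/15 = ((-4)·(15/2)³/(6·10)-(-4)·((15/2)-6)²/2+(52/15)·(15/2))/20000 = 19/160000 m
Superposition: y = Σ y_i = 361187/7680000 m ≈ 0.047030 m

y(15/2) = 361187/7680000 m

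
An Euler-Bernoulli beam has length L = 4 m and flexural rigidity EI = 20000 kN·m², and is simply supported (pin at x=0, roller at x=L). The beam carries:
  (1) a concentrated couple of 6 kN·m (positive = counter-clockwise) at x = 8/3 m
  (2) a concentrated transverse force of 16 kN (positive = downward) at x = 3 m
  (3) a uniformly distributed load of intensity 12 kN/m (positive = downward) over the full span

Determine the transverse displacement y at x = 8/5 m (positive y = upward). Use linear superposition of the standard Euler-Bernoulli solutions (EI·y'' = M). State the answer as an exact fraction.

y(8/5) = -2133/781250 m

Load 1 — applied couple M₀=6 kN·m at a=8/3 m (b=L-a=4/3):
  y_1 = (M₀x³/(6L)+C₁x)/EI  [x≤a] with C₁=M₀(3b²-L²)/(6L)=-8/3 = (6·(8/5)³/(6·4)+(-8/3)·(8/5))/20000 = -38/234375 m
Load 2 — point force P=16 kN at a=3 m (b=L-a=1):
  y_2 = -Pbx(L²-b²-x²)/(6LEI)  [x≤a] = -16·1·(8/5)·(4²-1²-(8/5)²)/(6·4·20000) = -311/468750 m
Load 3 — uniform load w=12 kN/m over full span:
  y_3 = -wx(L³-2Lx²+x³)/(24EI) = -12·(8/5)·(4³-2·4·(8/5)²+(8/5)³)/(24·20000) = -744/390625 m
Superposition: y = Σ y_i = -2133/781250 m ≈ -0.002730 m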